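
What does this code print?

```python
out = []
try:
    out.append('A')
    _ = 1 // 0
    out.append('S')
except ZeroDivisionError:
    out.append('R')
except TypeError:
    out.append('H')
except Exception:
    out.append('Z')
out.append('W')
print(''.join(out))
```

Execution trace: 'A' (try body) → 'R' (except ZeroDivisionError) → 'W' (after the try/except). Output: ARW

Answer: ARW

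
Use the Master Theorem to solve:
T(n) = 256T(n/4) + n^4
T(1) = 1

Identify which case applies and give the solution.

a=256, b=4, f(n)=n^4. log_4(256) = 4. Since c=4 = 4, Case 2 applies: T(n) = Θ(n^log_b(a) · log n) = O(n^4 log n).

Answer: O(n^4 log n) - Case 2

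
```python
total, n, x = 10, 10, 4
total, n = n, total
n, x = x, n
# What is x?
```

Trace:
`total, n, x = 10, 10, 4` → total = 10; n = 10; x = 4
`total, n = n, total` → total = 10; n = 10
`n, x = x, n` → n = 4; x = 10
So x = 10

Answer: 10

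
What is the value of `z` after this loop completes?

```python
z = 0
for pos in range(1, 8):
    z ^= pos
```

XOR of 1 to 7
`z` takes the values: 0 → 1 → 3 → 0 → 4 → 1 → 7 → 0

Answer: 0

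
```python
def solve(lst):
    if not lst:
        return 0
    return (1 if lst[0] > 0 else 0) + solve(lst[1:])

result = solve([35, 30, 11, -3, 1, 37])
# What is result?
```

Count of positive elements in [35, 30, 11, -3, 1, 37] = 5

Answer: 5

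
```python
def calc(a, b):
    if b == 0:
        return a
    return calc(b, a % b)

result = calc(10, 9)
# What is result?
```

calc(10, 9) -> calc(9, 1) -> calc(1, 0) -> 1

Answer: 1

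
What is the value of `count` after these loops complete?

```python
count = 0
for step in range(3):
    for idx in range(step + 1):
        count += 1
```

Triangle: 1 + 2 + ... + 3
`count` takes the values: 0 → 1 → 2 → 3 → 4 → 5 → 6

Answer: 6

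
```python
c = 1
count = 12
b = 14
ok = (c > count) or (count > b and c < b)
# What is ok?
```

Trace:
`c = 1` → c = 1
`count = 12` → count = 12
`b = 14` → b = 14
`ok = (c > count) or (count > b and c < b)` → ok = False
So ok = False

Answer: False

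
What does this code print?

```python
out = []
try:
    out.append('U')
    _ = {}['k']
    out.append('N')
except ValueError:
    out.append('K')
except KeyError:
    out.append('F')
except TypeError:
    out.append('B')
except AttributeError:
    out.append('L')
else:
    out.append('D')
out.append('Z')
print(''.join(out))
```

Execution trace: 'U' (try body) → 'F' (except KeyError) → 'Z' (after the try/except). Output: UFZ

Answer: UFZ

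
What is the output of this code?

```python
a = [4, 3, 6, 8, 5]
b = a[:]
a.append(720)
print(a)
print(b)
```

Key concept: slice [:] creates copy.
Step by step:
`a = [4, 3, 6, 8, 5]` → a = [4, 3, 6, 8, 5]
`b = a[:]` → b = [4, 3, 6, 8, 5]
`a.append(720)` → a = [4, 3, 6, 8, 5, 720]
`print(a)` → prints [4, 3, 6, 8, 5, 720]
`print(b)` → prints [4, 3, 6, 8, 5]

Answer:
[4, 3, 6, 8, 5, 720]
[4, 3, 6, 8, 5]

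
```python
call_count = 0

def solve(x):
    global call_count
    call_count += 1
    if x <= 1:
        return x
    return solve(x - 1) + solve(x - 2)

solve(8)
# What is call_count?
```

Calls(x) = 1 + Calls(x-1) + Calls(x-2); Calls(0)=Calls(1)=1. For x=8 this gives 67.

Answer: 67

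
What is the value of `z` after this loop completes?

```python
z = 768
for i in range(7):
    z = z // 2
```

Halve 7 times: 768 // 2^7 = 6
`z` takes the values: 768 → 384 → 192 → 96 → 48 → 24 → 12 → 6

Answer: 6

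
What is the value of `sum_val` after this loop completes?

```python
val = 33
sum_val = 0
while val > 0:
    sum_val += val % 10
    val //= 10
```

Sum digits of 33
`sum_val` takes the values: 0 → 3 → 6

Answer: 6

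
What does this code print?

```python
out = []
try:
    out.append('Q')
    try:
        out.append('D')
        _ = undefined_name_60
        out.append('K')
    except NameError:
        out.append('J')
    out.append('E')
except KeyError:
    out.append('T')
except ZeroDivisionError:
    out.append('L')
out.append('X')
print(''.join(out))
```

Execution trace: 'Q' (try body) → 'D' (inner try body) → 'J' (inner except NameError) → 'E' (try body, no exception) → 'X' (after the try/except). Output: QDJEX

Answer: QDJEX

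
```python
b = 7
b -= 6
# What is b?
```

Trace:
`b = 7` → b = 7
`b -= 6` → b = 1
So b = 1

Answer: 1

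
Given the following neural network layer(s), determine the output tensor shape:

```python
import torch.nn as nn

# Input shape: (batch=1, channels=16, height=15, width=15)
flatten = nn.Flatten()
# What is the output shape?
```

Input: (1, 16, 15, 15) -> Output: (1, 3600)

Answer: (1, 3600)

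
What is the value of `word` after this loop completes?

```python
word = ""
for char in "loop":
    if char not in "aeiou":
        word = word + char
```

Remove vowels from 'loop'
`word` takes the values: "" → "l" → "lp"

Answer: "lp"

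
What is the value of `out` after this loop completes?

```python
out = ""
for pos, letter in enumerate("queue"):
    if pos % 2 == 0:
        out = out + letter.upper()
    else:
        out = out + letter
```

Uppercase even positions in 'queue'
`out` takes the values: "" → "Q" → "Qu" → "QuE" → "QuEu" → "QuEuE"

Answer: "QuEuE"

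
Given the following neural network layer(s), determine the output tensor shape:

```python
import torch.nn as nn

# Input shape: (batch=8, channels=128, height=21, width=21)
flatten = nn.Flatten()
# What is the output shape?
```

Input: (8, 128, 21, 21) -> Output: (8, 56448)

Answer: (8, 56448)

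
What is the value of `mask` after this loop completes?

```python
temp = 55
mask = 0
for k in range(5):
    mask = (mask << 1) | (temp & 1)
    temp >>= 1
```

Reverse lowest 5 bits of 55
`mask` takes the values: 0 → 1 → 3 → 7 → 14 → 29

Answer: 29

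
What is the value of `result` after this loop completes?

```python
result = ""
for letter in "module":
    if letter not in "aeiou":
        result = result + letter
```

Remove vowels from 'module'
`result` takes the values: "" → "m" → "md" → "mdl"

Answer: "mdl"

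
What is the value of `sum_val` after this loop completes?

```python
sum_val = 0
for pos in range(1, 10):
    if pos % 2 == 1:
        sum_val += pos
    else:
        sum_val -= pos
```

Add odd, subtract even
`sum_val` takes the values: 0 → 1 → -1 → 2 → -2 → 3 → -3 → 4 → -4 → 5

Answer: 5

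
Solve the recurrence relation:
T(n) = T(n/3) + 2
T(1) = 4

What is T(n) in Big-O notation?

Each step divides n by 3 and adds 2. After log_3(n) steps we reach T(1)=4. So T(n) = 2·log_3(n) + 4 = O(log n).

Answer: O(log n)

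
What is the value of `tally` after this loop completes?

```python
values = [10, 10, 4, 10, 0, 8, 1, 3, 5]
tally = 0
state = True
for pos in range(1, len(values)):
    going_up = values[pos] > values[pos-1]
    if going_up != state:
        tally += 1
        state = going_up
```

Count direction changes in [10, 10, 4, 10, 0, 8, 1, 3, 5]
`tally` takes the values: 0 → 1 → 2 → 3 → 4 → 5 → 6

Answer: 6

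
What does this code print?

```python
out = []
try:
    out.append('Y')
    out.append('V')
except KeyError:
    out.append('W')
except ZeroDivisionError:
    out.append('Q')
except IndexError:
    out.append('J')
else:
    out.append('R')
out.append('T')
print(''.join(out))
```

Execution trace: 'Y' (try body) → 'V' (try body, no exception) → 'R' (else) → 'T' (after the try/except). Output: YVRT

Answer: YVRT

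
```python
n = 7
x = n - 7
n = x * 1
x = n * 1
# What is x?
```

Trace:
`n = 7` → n = 7
`x = n - 7` → x = 0
`n = x * 1` → n = 0
`x = n * 1` → x = 0
So x = 0

Answer: 0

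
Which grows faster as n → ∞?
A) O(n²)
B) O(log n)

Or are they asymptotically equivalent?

O(n²) vs O(log n): Higher order terms dominate.

Answer: A) O(n²) grows faster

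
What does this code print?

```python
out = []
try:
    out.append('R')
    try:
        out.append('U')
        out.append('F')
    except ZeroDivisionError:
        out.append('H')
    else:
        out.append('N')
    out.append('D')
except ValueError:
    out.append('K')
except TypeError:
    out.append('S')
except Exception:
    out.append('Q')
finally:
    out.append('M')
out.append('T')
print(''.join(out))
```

Execution trace: 'R' (try body) → 'U' (inner try body) → 'F' (inner try body, no exception) → 'N' (inner else) → 'D' (try body, no exception) → 'M' (finally) → 'T' (after the try/except). Output: RUFNDMT

Answer: RUFNDMT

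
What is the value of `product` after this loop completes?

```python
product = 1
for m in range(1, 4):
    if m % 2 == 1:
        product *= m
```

Product of odd numbers 1 to 3
`product` takes the values: 1 → 3

Answer: 3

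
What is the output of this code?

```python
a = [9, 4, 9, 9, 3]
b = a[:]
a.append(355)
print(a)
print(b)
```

Key concept: slice [:] creates copy.
Step by step:
`a = [9, 4, 9, 9, 3]` → a = [9, 4, 9, 9, 3]
`b = a[:]` → b = [9, 4, 9, 9, 3]
`a.append(355)` → a = [9, 4, 9, 9, 3, 355]
`print(a)` → prints [9, 4, 9, 9, 3, 355]
`print(b)` → prints [9, 4, 9, 9, 3]

Answer:
[9, 4, 9, 9, 3, 355]
[9, 4, 9, 9, 3]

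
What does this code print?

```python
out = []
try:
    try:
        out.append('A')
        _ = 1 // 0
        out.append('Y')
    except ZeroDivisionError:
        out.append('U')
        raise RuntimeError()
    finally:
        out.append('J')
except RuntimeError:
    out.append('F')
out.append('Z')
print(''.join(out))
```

Execution trace: 'A' (inner try body) → 'U' (inner except ZeroDivisionError) → 'J' (inner finally) → 'F' (outer except RuntimeError) → 'Z' (after the try/except). Output: AUJFZ

Answer: AUJFZ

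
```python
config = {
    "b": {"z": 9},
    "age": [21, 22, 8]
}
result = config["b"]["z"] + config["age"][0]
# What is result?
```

Trace:
`config = { ...` → config = {'b': {'z': 9}, 'age': [21, 22, 8]}
`result = config["b"]["z"] + config["age"][0]` → result = 30
So result = 30

Answer: 30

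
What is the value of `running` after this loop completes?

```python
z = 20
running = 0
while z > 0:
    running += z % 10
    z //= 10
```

Sum digits of 20
`running` takes the values: 0 → 2

Answer: 2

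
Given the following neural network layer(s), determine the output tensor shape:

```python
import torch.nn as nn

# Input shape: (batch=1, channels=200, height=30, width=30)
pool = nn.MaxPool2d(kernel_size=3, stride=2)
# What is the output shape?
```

Input: (1, 200, 30, 30) -> Output: (1, 200, 14, 14)

Answer: (1, 200, 14, 14)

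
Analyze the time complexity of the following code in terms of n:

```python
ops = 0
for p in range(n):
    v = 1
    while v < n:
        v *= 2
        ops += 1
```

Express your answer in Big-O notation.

Each loop level contributes: n × log n. Multiplying the contributions gives O(n log n).

Answer: O(n log n)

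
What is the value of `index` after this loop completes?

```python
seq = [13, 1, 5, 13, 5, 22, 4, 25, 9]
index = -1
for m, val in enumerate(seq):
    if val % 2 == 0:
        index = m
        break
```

First even number index in [13, 1, 5, 13, 5, 22, 4, 25, 9]
`index` takes the values: -1 → 5

Answer: 5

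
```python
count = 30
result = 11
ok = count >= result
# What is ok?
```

Trace:
`count = 30` → count = 30
`result = 11` → result = 11
`ok = count >= result` → ok = True
So ok = True

Answer: True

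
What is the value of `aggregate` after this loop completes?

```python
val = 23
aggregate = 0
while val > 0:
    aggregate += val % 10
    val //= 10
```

Sum digits of 23
`aggregate` takes the values: 0 → 3 → 5

Answer: 5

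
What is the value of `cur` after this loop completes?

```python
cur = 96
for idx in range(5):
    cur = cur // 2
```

Halve 5 times: 96 // 2^5 = 3
`cur` takes the values: 96 → 48 → 24 → 12 → 6 → 3

Answer: 3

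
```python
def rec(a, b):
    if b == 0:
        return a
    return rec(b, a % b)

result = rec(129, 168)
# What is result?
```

rec(129, 168) -> rec(168, 129) -> rec(129, 39) -> rec(39, 12) -> rec(12, 3) -> rec(3, 0) -> 3

Answer: 3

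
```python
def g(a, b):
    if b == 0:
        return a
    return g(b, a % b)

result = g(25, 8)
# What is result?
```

g(25, 8) -> g(8, 1) -> g(1, 0) -> 1

Answer: 1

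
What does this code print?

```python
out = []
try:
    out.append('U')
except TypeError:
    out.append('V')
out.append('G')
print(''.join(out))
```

Execution trace: 'U' (try body, no exception) → 'G' (after the try/except). Output: UG

Answer: UG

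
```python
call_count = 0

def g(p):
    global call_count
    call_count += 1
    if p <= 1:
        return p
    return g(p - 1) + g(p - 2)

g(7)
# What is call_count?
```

Calls(p) = 1 + Calls(p-1) + Calls(p-2); Calls(0)=Calls(1)=1. For p=7 this gives 41.

Answer: 41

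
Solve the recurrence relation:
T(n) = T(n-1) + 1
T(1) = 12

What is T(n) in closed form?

Unrolling: T(n) = T(1) + 1·(n-1) = 12 + 1(n-1) = n + 11.

Answer: T(n) = n + 11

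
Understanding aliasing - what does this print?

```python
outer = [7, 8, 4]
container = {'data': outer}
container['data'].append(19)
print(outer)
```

Key concept: dict holds reference to list.
Step by step:
`outer = [7, 8, 4]` → outer = [7, 8, 4]
`container = {'data': outer}` → container = {'data': [7, 8, 4]}
`container['data'].append(19)` → outer = [7, 8, 4, 19]; container = {'data': [7, 8, 4, 19]}
`print(outer)` → prints [7, 8, 4, 19]

Answer: [7, 8, 4, 19]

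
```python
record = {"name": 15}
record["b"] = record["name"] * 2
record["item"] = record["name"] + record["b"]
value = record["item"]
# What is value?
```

Trace:
`record = {"name": 15}` → record = {'name': 15}
`record["b"] = record["name"] * 2` → record = {'name': 15, 'b': 30}
`record["item"] = record["name"] + record["b"]` → record = {'name': 15, 'b': 30, 'item': 45}
`value = record["item"]` → value = 45
So value = 45

Answer: 45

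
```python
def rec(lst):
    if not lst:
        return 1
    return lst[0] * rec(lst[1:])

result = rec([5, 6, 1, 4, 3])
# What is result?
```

Product over [5, 6, 1, 4, 3] = 5 * 6 * 1 * 4 * 3 = 360

Answer: 360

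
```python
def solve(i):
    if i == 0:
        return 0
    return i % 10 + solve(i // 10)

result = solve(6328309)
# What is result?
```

Sum of digits of 6328309: 9 + 0 + 3 + 8 + 2 + 3 + 6 = 31

Answer: 31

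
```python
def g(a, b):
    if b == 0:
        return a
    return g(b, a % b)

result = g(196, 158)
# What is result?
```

g(196, 158) -> g(158, 38) -> g(38, 6) -> g(6, 2) -> g(2, 0) -> 2

Answer: 2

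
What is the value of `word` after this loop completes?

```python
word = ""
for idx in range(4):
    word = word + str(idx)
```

Concatenate digits 0 to 3
`word` takes the values: "" → "0" → "01" → "012" → "0123"

Answer: "0123"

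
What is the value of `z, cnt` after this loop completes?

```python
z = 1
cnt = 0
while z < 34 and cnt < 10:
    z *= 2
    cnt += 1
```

Double until >= 34 or 10 iterations
`z, cnt` takes the values: (1, 0) → (2, 0) → (2, 1) → (4, 1) → (4, 2) → (8, 2) → (8, 3) → (16, 3) → (16, 4) → (32, 4) → (32, 5) → (64, 5) → (64, 6)

Answer: 64, 6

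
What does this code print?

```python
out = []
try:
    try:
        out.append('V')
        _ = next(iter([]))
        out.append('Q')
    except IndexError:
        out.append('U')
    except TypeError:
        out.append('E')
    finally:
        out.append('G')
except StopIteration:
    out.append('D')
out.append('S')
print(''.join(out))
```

Execution trace: 'V' (try body) → 'G' (finally) → 'D' (outer except StopIteration) → 'S' (after the try/except). Output: VGDS

Answer: VGDS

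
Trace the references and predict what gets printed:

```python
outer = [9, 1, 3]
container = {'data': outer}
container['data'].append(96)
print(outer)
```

Key concept: dict holds reference to list.
Step by step:
`outer = [9, 1, 3]` → outer = [9, 1, 3]
`container = {'data': outer}` → container = {'data': [9, 1, 3]}
`container['data'].append(96)` → outer = [9, 1, 3, 96]; container = {'data': [9, 1, 3, 96]}
`print(outer)` → prints [9, 1, 3, 96]

Answer: [9, 1, 3, 96]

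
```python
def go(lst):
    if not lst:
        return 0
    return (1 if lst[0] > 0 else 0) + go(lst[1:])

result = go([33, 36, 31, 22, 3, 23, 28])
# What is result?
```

Count of positive elements in [33, 36, 31, 22, 3, 23, 28] = 7

Answer: 7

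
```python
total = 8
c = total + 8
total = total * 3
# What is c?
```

Trace:
`total = 8` → total = 8
`c = total + 8` → c = 16
`total = total * 3` → total = 24
So c = 16

Answer: 16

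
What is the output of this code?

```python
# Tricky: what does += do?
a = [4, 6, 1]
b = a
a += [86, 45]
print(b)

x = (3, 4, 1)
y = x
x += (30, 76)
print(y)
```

Key concept: += behavior differs for mutable vs immutable.
Step by step:
`a = [4, 6, 1]` → a = [4, 6, 1]
`b = a` → b = [4, 6, 1] (same object as a)
`a += [86, 45]` → a = [4, 6, 1, 86, 45] (same object as b); b = [4, 6, 1, 86, 45] (same object as a)
`print(b)` → prints [4, 6, 1, 86, 45]
`x = (3, 4, 1)` → x = (3, 4, 1)
`y = x` → y = (3, 4, 1)
`x += (30, 76)` → x = (3, 4, 1, 30, 76)
`print(y)` → prints (3, 4, 1)

Answer:
[4, 6, 1, 86, 45]
(3, 4, 1)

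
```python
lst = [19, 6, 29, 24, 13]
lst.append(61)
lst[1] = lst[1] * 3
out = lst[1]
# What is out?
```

Trace:
`lst = [19, 6, 29, 24, 13]` → lst = [19, 6, 29, 24, 13]
`lst.append(61)` → lst = [19, 6, 29, 24, 13, 61]
`lst[1] = lst[1] * 3` → lst = [19, 18, 29, 24, 13, 61]
`out = lst[1]` → out = 18
So out = 18

Answer: 18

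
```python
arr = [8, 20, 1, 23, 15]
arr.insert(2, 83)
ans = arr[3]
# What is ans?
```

Trace:
`arr = [8, 20, 1, 23, 15]` → arr = [8, 20, 1, 23, 15]
`arr.insert(2, 83)` → arr = [8, 20, 83, 1, 23, 15]
`ans = arr[3]` → ans = 1
So ans = 1

Answer: 1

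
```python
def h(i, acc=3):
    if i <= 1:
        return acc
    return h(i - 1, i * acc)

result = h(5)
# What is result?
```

Accumulator trace (n, acc): (5, 3) -> (4, 15) -> (3, 60) -> (2, 180) -> (1, 360) -> return 360

Answer: 360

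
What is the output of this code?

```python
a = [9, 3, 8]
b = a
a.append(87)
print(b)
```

Key concept: basic list aliasing.
Step by step:
`a = [9, 3, 8]` → a = [9, 3, 8]
`b = a` → b = [9, 3, 8] (same object as a)
`a.append(87)` → a = [9, 3, 8, 87] (same object as b); b = [9, 3, 8, 87] (same object as a)
`print(b)` → prints [9, 3, 8, 87]

Answer: [9, 3, 8, 87]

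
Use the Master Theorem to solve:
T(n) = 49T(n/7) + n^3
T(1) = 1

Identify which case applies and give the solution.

a=49, b=7, f(n)=n^3. log_7(49) = 2. Since c=3 > 2 and the regularity condition holds (49(n/7)^3 = (49/7^3)n^3 with 49/7^3 < 1), Case 3 applies: T(n) = Θ(f(n)) = O(n^3).

Answer: O(n^3) - Case 3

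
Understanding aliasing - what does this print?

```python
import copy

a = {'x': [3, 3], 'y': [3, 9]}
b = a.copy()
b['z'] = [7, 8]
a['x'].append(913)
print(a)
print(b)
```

Key concept: shallow copy of dict with mutable values.
Step by step:
`a = {'x': [3, 3], 'y': [3, 9]}` → a = {'x': [3, 3], 'y': [3, 9]}
`b = a.copy()` → b = {'x': [3, 3], 'y': [3, 9]}
`b['z'] = [7, 8]` → b = {'x': [3, 3], 'y': [3, 9], 'z': [7, 8]}
`a['x'].append(913)` → a = {'x': [3, 3, 913], 'y': [3, 9]}; b = {'x': [3, 3, 913], 'y': [3, 9], 'z': [7, 8]}
`print(a)` → prints {'x': [3, 3, 913], 'y': [3, 9]}
`print(b)` → prints {'x': [3, 3, 913], 'y': [3, 9], 'z': [7, 8]}

Answer:
{'x': [3, 3, 913], 'y': [3, 9]}
{'x': [3, 3, 913], 'y': [3, 9], 'z': [7, 8]}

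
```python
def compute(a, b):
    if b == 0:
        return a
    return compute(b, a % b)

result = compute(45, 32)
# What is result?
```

compute(45, 32) -> compute(32, 13) -> compute(13, 6) -> compute(6, 1) -> compute(1, 0) -> 1

Answer: 1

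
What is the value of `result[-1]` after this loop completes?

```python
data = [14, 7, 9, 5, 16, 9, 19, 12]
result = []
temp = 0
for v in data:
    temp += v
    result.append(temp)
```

Cumulative sum ends at 91
`result` takes the values: [] → [14] → [14, 21] → [14, 21, 30] → [14, 21, 30, 35] → [14, 21, 30, 35, 51] → [14, 21, 30, 35, 51, 60] → [14, 21, 30, 35, 51, 60, 79] → [14, 21, 30, 35, 51, 60, 79, 91]
So `result[-1]` = 91

Answer: 91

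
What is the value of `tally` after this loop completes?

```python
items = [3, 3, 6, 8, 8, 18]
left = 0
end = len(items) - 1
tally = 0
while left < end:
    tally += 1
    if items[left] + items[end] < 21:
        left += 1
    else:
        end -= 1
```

Steps to find pair summing to 21
`tally` takes the values: 0 → 1 → 2 → 3 → 4 → 5

Answer: 5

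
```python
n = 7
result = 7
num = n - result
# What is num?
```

Trace:
`n = 7` → n = 7
`result = 7` → result = 7
`num = n - result` → num = 0
So num = 0

Answer: 0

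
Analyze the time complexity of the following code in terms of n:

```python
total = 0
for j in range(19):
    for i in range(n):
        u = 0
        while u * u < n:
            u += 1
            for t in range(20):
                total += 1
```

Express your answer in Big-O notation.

Each loop level contributes: 1 × n × √n × 1. Multiplying the contributions gives O(n√n).

Answer: O(n√n)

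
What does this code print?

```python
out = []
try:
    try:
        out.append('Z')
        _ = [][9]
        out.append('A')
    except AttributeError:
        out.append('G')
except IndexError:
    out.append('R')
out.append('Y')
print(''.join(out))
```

Execution trace: 'Z' (inner try body) → 'R' (outer except IndexError) → 'Y' (after the try/except). Output: ZRY

Answer: ZRY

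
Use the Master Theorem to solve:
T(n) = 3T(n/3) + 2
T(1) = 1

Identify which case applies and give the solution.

a=3, b=3, f(n)=2. log_3(3) = 1. Since c=0 < 1, Case 1 applies: T(n) = Θ(n^log_b(a)) = O(n).

Answer: O(n) - Case 1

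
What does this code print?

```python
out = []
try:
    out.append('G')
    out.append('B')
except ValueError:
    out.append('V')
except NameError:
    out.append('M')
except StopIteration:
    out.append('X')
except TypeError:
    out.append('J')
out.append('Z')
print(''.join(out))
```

Execution trace: 'G' (try body) → 'B' (try body, no exception) → 'Z' (after the try/except). Output: GBZ

Answer: GBZ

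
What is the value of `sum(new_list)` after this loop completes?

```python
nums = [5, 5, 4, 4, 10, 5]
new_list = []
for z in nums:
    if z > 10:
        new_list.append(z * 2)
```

Sum of doubled values > 10
`new_list` takes the values: []
So `sum(new_list)` = 0

Answer: 0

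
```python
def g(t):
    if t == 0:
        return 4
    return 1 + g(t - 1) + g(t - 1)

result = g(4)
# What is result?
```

g(t) = 1 + 2·g(t-1), g(0)=4. Closed form: (4+1)·2^4 - 1 = 79.

Answer: 79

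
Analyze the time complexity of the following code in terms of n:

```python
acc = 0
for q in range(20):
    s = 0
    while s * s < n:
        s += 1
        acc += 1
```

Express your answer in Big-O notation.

Each loop level contributes: 1 × √n. Multiplying the contributions gives O(√n).

Answer: O(√n)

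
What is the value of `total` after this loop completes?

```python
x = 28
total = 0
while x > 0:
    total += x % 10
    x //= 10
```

Sum digits of 28
`total` takes the values: 0 → 8 → 10

Answer: 10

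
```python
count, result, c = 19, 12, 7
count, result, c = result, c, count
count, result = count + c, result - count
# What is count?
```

Trace:
`count, result, c = 19, 12, 7` → count = 19; result = 12; c = 7
`count, result, c = result, c, count` → count = 12; result = 7; c = 19
`count, result = count + c, result - count` → count = 31; result = -5
So count = 31

Answer: 31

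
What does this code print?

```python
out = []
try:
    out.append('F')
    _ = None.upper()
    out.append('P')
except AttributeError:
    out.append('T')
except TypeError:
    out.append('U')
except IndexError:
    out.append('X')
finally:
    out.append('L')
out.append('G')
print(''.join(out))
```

Execution trace: 'F' (try body) → 'T' (except AttributeError) → 'L' (finally) → 'G' (after the try/except). Output: FTLG

Answer: FTLG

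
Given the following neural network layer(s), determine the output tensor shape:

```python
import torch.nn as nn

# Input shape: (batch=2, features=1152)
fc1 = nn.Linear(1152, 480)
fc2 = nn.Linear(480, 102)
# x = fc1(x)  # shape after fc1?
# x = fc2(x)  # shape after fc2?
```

Input: (2, 1152) -> after fc1: (2, 480) -> Output: (2, 102)

Answer: (2, 102)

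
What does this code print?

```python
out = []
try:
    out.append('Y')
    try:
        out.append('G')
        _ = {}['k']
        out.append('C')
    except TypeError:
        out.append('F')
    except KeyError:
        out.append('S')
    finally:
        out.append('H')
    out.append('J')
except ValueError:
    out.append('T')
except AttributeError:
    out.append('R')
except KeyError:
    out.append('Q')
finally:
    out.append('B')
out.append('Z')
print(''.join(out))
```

Execution trace: 'Y' (try body) → 'G' (inner try body) → 'S' (inner except KeyError) → 'H' (inner finally) → 'J' (try body, no exception) → 'B' (finally) → 'Z' (after the try/except). Output: YGSHJBZ

Answer: YGSHJBZ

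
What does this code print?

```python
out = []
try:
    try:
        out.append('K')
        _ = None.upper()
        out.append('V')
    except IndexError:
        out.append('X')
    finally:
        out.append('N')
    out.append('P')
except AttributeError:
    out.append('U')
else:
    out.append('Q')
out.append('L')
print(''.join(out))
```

Execution trace: 'K' (inner try body) → 'N' (inner finally) → 'U' (except AttributeError) → 'L' (after the try/except). Output: KNUL

Answer: KNUL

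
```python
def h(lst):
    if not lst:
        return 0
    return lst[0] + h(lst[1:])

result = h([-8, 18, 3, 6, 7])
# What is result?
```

(-8) + 18 + 3 + 6 + 7 + 0 = 26

Answer: 26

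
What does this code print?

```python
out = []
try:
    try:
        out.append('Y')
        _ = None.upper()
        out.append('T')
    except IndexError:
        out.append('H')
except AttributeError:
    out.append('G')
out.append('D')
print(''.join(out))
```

Execution trace: 'Y' (inner try body) → 'G' (outer except AttributeError) → 'D' (after the try/except). Output: YGD

Answer: YGD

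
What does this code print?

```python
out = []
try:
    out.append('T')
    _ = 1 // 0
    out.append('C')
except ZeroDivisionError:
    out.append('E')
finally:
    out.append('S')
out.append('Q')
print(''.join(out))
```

Execution trace: 'T' (try body) → 'E' (except ZeroDivisionError) → 'S' (finally) → 'Q' (after the try/except). Output: TESQ

Answer: TESQ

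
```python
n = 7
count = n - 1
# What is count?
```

Trace:
`n = 7` → n = 7
`count = n - 1` → count = 6
So count = 6

Answer: 6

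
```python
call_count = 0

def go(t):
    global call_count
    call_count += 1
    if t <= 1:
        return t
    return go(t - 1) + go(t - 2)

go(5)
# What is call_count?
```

Calls(t) = 1 + Calls(t-1) + Calls(t-2); Calls(0)=Calls(1)=1. For t=5 this gives 15.

Answer: 15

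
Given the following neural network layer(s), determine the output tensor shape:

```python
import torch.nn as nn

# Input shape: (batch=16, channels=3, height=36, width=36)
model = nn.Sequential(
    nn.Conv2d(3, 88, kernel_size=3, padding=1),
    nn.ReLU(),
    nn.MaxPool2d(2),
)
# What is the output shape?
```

Input: (16, 3, 36, 36) -> after Conv2d: (16, 88, 36, 36) -> after ReLU: (16, 88, 36, 36) -> Output: (16, 88, 18, 18)

Answer: (16, 88, 18, 18)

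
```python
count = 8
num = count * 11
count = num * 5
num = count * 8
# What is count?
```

Trace:
`count = 8` → count = 8
`num = count * 11` → num = 88
`count = num * 5` → count = 440
`num = count * 8` → num = 3520
So count = 440

Answer: 440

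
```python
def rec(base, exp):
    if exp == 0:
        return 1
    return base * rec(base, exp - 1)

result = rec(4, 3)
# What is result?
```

rec(4, 3) = 4 * 4 * 4 = 64

Answer: 64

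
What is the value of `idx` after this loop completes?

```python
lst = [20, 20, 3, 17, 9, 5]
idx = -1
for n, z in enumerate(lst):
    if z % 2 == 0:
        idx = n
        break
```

First even number index in [20, 20, 3, 17, 9, 5]
`idx` takes the values: -1 → 0

Answer: 0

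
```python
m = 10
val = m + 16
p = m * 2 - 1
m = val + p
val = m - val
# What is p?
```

Trace:
`m = 10` → m = 10
`val = m + 16` → val = 26
`p = m * 2 - 1` → p = 19
`m = val + p` → m = 45
`val = m - val` → val = 19
So p = 19

Answer: 19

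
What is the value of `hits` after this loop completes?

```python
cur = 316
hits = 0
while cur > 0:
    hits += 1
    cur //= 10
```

Count digits by repeated division by 10
`hits` takes the values: 0 → 1 → 2 → 3

Answer: 3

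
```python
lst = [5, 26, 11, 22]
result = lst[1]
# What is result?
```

Trace:
`lst = [5, 26, 11, 22]` → lst = [5, 26, 11, 22]
`result = lst[1]` → result = 26
So result = 26

Answer: 26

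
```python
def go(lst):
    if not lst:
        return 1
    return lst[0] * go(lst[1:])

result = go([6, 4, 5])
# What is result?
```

Product over [6, 4, 5] = 6 * 4 * 5 = 120

Answer: 120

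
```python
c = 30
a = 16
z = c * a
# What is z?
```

Trace:
`c = 30` → c = 30
`a = 16` → a = 16
`z = c * a` → z = 480
So z = 480

Answer: 480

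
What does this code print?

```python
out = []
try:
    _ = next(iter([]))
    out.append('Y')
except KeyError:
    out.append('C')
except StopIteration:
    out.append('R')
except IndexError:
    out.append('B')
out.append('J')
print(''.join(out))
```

Execution trace: 'R' (except StopIteration) → 'J' (after the try/except). Output: RJ

Answer: RJ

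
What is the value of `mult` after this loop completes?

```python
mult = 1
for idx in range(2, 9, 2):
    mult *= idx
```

Product of even numbers 2 to 8
`mult` takes the values: 1 → 2 → 8 → 48 → 384

Answer: 384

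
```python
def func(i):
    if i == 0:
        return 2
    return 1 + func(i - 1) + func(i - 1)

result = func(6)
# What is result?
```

func(i) = 1 + 2·func(i-1), func(0)=2. Closed form: (2+1)·2^6 - 1 = 191.

Answer: 191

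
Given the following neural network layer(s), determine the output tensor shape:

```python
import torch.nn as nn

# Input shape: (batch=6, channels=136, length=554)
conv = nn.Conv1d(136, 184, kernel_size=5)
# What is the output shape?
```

Input: (6, 136, 554) -> Output: (6, 184, 550)

Answer: (6, 184, 550)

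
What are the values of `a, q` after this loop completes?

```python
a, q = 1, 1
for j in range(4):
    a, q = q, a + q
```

Fibonacci: after 4 iterations
`a, q` takes the values: (1, 1) → (1, 2) → (2, 3) → (3, 5) → (5, 8)

Answer: 5, 8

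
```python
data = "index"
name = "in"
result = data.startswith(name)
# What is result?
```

Trace:
`data = "index"` → data = 'index'
`name = "in"` → name = 'in'
`result = data.startswith(name)` → result = True
So result = True

Answer: True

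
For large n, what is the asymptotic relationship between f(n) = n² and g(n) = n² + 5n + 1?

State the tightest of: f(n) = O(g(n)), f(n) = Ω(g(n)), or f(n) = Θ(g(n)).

n² vs n² + 5n + 1: f(n) = Θ(g(n)) — they are asymptotically equivalent (lower-order terms are dominated).

Answer: f(n) = Θ(g(n)) — they are asymptotically equivalent (lower-order terms are dominated).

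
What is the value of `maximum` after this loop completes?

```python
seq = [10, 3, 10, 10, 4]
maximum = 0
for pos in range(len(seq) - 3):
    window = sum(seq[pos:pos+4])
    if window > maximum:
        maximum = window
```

Max sum of 4-element window in [10, 3, 10, 10, 4]
`maximum` takes the values: 0 → 33

Answer: 33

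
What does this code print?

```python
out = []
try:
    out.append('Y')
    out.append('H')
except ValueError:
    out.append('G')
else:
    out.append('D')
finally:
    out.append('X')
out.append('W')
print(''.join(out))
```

Execution trace: 'Y' (try body) → 'H' (try body, no exception) → 'D' (else) → 'X' (finally) → 'W' (after the try/except). Output: YHDXW

Answer: YHDXW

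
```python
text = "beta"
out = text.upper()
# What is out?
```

Trace:
`text = "beta"` → text = 'beta'
`out = text.upper()` → out = 'BETA'
So out = 'BETA'

Answer: 'BETA'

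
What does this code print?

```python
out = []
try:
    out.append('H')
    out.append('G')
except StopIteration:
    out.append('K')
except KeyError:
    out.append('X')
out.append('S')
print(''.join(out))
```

Execution trace: 'H' (try body) → 'G' (try body, no exception) → 'S' (after the try/except). Output: HGS

Answer: HGS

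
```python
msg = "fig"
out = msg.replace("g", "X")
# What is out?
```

Trace:
`msg = "fig"` → msg = 'fig'
`out = msg.replace("g", "X")` → out = 'fiX'
So out = 'fiX'

Answer: 'fiX'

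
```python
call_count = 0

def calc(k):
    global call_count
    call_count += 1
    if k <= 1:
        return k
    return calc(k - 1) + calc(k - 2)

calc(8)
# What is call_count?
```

Calls(k) = 1 + Calls(k-1) + Calls(k-2); Calls(0)=Calls(1)=1. For k=8 this gives 67.

Answer: 67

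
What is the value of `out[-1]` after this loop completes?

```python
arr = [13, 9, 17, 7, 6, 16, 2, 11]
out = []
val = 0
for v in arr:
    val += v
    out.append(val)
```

Cumulative sum ends at 81
`out` takes the values: [] → [13] → [13, 22] → [13, 22, 39] → [13, 22, 39, 46] → [13, 22, 39, 46, 52] → [13, 22, 39, 46, 52, 68] → [13, 22, 39, 46, 52, 68, 70] → [13, 22, 39, 46, 52, 68, 70, 81]
So `out[-1]` = 81

Answer: 81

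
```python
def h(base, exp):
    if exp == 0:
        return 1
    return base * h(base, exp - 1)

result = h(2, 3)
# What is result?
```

h(2, 3) = 2 * 2 * 2 = 8

Answer: 8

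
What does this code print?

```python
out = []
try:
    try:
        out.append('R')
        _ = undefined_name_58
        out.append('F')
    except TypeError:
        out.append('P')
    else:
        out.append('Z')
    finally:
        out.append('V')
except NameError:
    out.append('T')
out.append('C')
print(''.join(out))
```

Execution trace: 'R' (try body) → 'V' (finally) → 'T' (outer except NameError) → 'C' (after the try/except). Output: RVTC

Answer: RVTC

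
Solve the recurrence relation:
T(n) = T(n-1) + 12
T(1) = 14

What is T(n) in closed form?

Unrolling: T(n) = T(1) + 12·(n-1) = 14 + 12(n-1) = 12n + 2.

Answer: T(n) = 12n + 2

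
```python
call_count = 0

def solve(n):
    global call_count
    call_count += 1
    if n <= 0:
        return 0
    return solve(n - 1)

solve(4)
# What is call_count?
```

Linear recursion stepping by 1: 5 calls from n=4 down to ≤0.

Answer: 5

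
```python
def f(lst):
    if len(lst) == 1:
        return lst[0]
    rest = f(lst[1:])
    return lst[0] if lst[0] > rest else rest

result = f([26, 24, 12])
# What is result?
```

Recursive max over [26, 24, 12] = 26

Answer: 26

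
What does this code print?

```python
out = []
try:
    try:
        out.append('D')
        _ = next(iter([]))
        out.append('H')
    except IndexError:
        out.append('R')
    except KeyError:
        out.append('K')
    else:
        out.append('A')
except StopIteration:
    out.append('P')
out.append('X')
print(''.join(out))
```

Execution trace: 'D' (try body) → 'P' (outer except StopIteration) → 'X' (after the try/except). Output: DPX

Answer: DPX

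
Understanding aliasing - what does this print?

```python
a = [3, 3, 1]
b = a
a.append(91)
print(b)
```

Key concept: basic list aliasing.
Step by step:
`a = [3, 3, 1]` → a = [3, 3, 1]
`b = a` → b = [3, 3, 1] (same object as a)
`a.append(91)` → a = [3, 3, 1, 91] (same object as b); b = [3, 3, 1, 91] (same object as a)
`print(b)` → prints [3, 3, 1, 91]

Answer: [3, 3, 1, 91]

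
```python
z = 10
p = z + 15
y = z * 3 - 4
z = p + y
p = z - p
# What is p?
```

Trace:
`z = 10` → z = 10
`p = z + 15` → p = 25
`y = z * 3 - 4` → y = 26
`z = p + y` → z = 51
`p = z - p` → p = 26
So p = 26

Answer: 26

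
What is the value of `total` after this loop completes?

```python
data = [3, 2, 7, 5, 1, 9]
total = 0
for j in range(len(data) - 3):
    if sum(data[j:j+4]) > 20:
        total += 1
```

Count windows with sum > 20
`total` takes the values: 0 → 1

Answer: 1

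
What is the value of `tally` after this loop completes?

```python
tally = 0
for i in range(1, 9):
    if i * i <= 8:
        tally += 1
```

Count numbers where i² ≤ 8
`tally` takes the values: 0 → 1 → 2

Answer: 2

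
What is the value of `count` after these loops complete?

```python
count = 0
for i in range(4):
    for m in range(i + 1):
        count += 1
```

Triangle: 1 + 2 + ... + 4
`count` takes the values: 0 → 1 → 2 → 3 → 4 → 5 → 6 → 7 → 8 → 9 → 10

Answer: 10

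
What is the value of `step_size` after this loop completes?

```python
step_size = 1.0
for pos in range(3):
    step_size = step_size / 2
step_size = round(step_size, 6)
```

Halving LR 3 times: 1 / 2^3
`step_size` takes the values: 1.0 → 0.5 → 0.25 → 0.125

Answer: 0.125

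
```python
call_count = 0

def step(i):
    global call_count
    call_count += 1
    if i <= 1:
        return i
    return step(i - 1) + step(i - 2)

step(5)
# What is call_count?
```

Calls(i) = 1 + Calls(i-1) + Calls(i-2); Calls(0)=Calls(1)=1. For i=5 this gives 15.

Answer: 15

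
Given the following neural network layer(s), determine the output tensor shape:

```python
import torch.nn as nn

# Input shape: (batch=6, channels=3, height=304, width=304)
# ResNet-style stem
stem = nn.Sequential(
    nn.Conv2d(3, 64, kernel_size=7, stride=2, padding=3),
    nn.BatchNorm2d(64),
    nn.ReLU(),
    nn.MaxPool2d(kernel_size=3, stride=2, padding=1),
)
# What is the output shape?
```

Input: (6, 3, 304, 304) -> after Conv2d 7x7 stride=2: (6, 64, 152, 152) -> Output: (6, 64, 76, 76)

Answer: (6, 64, 76, 76)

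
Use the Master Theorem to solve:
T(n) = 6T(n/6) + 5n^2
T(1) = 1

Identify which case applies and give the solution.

a=6, b=6, f(n)=5n^2. log_6(6) = 1. Since c=2 > 1 and the regularity condition holds (6(n/6)^2 = (6/6^2)n^2 with 6/6^2 < 1), Case 3 applies: T(n) = Θ(f(n)) = O(n^2).

Answer: O(n^2) - Case 3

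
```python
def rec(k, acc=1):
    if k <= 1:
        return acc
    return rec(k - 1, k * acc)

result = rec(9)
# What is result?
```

Accumulator trace (n, acc): (9, 1) -> (8, 9) -> (7, 72) -> (6, 504) -> (5, 3024) -> (4, 15120) -> (3, 60480) -> (2, 181440) -> (1, 362880) -> return 362880

Answer: 362880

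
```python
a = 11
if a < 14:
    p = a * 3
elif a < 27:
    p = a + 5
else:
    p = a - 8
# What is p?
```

Trace:
`a = 11` → a = 11
`if a < 14: ...` → a < 14 is True → p = 33
So p = 33

Answer: 33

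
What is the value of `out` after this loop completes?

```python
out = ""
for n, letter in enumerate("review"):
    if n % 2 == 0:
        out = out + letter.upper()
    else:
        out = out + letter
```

Uppercase even positions in 'review'
`out` takes the values: "" → "R" → "Re" → "ReV" → "ReVi" → "ReViE" → "ReViEw"

Answer: "ReViEw"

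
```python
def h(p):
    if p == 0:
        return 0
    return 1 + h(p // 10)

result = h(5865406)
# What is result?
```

Count of digits of 5865406: 7

Answer: 7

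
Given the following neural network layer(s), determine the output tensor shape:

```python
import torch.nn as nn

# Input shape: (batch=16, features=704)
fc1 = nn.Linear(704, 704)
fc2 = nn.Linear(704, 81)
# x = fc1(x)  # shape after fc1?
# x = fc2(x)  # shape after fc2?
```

Input: (16, 704) -> after fc1: (16, 704) -> Output: (16, 81)

Answer: (16, 81)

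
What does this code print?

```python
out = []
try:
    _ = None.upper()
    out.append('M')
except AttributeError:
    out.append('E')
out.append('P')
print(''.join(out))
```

Execution trace: 'E' (except AttributeError) → 'P' (after the try/except). Output: EP

Answer: EP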